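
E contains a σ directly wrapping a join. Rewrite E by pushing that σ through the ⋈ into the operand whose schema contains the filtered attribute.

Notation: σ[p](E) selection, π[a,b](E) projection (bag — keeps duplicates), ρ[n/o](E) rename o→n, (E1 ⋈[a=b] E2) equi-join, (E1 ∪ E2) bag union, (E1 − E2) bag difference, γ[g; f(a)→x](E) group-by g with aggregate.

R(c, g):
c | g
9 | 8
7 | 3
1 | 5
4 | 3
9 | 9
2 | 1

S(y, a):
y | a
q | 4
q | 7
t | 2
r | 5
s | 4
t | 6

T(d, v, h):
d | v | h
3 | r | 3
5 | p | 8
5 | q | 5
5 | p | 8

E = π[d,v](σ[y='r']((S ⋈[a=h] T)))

σ filters on y, owned by the left side.
E' = π[d,v]((σ[y='r'](S) ⋈[a=h] T))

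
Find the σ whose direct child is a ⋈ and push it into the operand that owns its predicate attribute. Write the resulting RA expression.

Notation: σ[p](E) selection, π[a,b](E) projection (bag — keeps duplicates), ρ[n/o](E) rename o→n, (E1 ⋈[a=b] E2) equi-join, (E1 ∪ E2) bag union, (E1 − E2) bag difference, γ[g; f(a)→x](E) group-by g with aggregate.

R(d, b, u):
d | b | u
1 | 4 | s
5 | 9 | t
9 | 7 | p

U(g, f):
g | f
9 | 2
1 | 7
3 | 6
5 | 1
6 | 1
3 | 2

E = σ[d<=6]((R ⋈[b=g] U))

σ filters on d, owned by the left side.
E' = (σ[d<=6](R) ⋈[b=g] U)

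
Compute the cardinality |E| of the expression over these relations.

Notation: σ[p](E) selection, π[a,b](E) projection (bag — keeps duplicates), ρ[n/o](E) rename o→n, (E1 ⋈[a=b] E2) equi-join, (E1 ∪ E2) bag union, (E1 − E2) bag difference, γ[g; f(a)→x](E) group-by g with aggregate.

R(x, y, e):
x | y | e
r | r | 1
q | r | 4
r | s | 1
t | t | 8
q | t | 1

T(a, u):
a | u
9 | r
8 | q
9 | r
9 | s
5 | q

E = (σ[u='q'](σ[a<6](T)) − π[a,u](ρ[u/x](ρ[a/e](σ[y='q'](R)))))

Subexpression sizes:
  T → 5
  σ[a<6](T) → 1
  σ[u='q'](σ[a<6](T)) → 1
  R → 5
  σ[y='q'](R) → 0
  ρ[a/e](σ[y='q'](R)) → 0
  ρ[u/x](ρ[a/e](σ[y='q'](R))) → 0
  π[a,u](ρ[u/x](ρ[a/e](σ[y='q'](R)))) → 0
  (σ[u='q'](σ[a<6](T)) − π[a,u](ρ[u/x](ρ[a/e](σ[y='q'](R))))) → 1

|E| = 1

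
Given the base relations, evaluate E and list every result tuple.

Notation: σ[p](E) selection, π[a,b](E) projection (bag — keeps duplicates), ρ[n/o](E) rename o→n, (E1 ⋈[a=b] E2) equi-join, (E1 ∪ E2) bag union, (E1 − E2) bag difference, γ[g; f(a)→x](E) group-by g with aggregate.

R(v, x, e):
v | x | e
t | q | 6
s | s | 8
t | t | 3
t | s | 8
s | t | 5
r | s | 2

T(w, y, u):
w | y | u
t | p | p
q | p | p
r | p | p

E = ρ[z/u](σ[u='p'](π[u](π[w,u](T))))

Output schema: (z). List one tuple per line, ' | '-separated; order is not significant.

Per-node cardinality:
  T → 3
  π[w,u](T) → 3
  π[u](π[w,u](T)) → 3
  σ[u='p'](π[u](π[w,u](T))) → 3
  ρ[z/u](σ[u='p'](π[u](π[w,u](T)))) → 3

== RESULT ==
z
p
p
p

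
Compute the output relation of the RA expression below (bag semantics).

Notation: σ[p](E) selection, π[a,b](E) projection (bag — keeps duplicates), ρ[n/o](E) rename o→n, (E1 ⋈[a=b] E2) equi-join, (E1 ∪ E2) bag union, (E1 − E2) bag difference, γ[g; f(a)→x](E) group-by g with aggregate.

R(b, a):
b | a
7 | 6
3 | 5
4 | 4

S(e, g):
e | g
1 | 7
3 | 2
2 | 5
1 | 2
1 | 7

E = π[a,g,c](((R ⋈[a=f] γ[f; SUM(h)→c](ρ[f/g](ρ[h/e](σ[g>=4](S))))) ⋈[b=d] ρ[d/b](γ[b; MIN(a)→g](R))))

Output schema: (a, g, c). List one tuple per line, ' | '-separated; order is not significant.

Subexpression sizes:
  R → 3
  S → 5
  σ[g>=4](S) → 3
  ρ[h/e](σ[g>=4](S)) → 3
  ρ[f/g](ρ[h/e](σ[g>=4](S))) → 3
  γ[f; SUM(h)→c](ρ[f/g](ρ[h/e](σ[g>=4](S)))) → 2
  (R ⋈[a=f] γ[f; SUM(h)→c](ρ[f/g](ρ[h/e](σ[g>=4](S))))) → 1
  R → 3
  γ[b; MIN(a)→g](R) → 3
  ρ[d/b](γ[b; MIN(a)→g](R)) → 3
  ((R ⋈[a=f] γ[f; SUM(h)→c](ρ[f/g](ρ[h/e](σ[g>=4](S))))) ⋈[b=d] ρ[d/b](γ[b; MIN(a)→g](R))) → 1
  π[a,g,c](((R ⋈[a=f] γ[f; SUM(h)→c](ρ[f/g](ρ[h/e](σ[g>=4](S))))) ⋈[b=d] ρ[d/b](γ[b; MIN(a)→g](R)))) → 1

== RESULT ==
a | g | c
5 | 5 | 2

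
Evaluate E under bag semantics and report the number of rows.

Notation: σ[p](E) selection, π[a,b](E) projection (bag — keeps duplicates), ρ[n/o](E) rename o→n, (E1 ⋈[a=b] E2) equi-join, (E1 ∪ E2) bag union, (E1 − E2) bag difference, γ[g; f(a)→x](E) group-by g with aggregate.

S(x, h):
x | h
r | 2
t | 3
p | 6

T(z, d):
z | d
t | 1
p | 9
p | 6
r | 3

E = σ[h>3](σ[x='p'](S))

Subexpression sizes:
  S → 3
  σ[x='p'](S) → 1
  σ[h>3](σ[x='p'](S)) → 1

|E| = 1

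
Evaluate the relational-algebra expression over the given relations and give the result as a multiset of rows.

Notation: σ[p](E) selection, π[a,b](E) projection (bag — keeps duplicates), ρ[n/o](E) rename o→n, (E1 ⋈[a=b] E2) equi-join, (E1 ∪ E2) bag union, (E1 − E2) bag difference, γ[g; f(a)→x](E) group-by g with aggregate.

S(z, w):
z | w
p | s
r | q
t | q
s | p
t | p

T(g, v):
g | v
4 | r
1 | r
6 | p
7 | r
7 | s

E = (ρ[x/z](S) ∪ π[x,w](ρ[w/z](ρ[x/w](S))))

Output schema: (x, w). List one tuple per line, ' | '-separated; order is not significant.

Stepwise |·|:
  S → 5
  ρ[x/z](S) → 5
  S → 5
  ρ[x/w](S) → 5
  ρ[w/z](ρ[x/w](S)) → 5
  π[x,w](ρ[w/z](ρ[x/w](S))) → 5
  (ρ[x/z](S) ∪ π[x,w](ρ[w/z](ρ[x/w](S)))) → 10

== RESULT ==
x | w
p | s
p | s
p | t
q | r
q | t
r | q
s | p
s | p
t | p
t | q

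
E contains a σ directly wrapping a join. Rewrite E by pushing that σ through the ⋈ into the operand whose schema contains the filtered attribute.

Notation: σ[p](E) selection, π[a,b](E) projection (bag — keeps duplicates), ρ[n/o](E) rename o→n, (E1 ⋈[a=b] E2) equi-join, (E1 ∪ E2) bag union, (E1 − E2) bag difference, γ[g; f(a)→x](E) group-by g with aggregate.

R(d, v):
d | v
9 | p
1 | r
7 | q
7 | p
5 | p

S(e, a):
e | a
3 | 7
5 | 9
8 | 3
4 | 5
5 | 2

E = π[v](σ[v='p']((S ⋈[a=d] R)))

σ filters on v, owned by the right side.
E' = π[v]((S ⋈[a=d] σ[v='p'](R)))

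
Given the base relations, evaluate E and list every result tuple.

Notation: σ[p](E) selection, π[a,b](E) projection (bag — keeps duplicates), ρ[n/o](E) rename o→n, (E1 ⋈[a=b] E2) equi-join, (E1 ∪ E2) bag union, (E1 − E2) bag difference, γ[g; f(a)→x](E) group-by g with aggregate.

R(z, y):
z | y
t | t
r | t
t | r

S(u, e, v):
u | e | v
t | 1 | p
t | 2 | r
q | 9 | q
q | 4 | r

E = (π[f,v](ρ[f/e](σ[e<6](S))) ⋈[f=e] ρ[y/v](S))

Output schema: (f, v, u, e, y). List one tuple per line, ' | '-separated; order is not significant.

Per-node cardinality:
  S → 4
  σ[e<6](S) → 3
  ρ[f/e](σ[e<6](S)) → 3
  π[f,v](ρ[f/e](σ[e<6](S))) → 3
  S → 4
  ρ[y/v](S) → 4
  (π[f,v](ρ[f/e](σ[e<6](S))) ⋈[f=e] ρ[y/v](S)) → 3

== RESULT ==
f | v | u | e | y
1 | p | t | 1 | p
2 | r | t | 2 | r
4 | r | q | 4 | r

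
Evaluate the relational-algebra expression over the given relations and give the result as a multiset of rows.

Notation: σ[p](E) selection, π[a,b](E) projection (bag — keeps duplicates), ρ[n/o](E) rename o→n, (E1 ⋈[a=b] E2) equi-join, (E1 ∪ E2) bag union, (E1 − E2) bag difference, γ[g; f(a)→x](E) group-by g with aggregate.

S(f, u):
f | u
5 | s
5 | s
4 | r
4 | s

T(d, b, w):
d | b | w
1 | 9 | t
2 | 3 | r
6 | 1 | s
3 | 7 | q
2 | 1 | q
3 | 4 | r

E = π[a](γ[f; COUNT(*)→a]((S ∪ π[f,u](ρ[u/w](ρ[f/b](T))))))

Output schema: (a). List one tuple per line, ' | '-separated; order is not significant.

Per-node cardinality:
  S → 4
  T → 6
  ρ[f/b](T) → 6
  ρ[u/w](ρ[f/b](T)) → 6
  π[f,u](ρ[u/w](ρ[f/b](T))) → 6
  (S ∪ π[f,u](ρ[u/w](ρ[f/b](T)))) → 10
  γ[f; COUNT(*)→a]((S ∪ π[f,u](ρ[u/w](ρ[f/b](T))))) → 6
  π[a](γ[f; COUNT(*)→a]((S ∪ π[f,u](ρ[u/w](ρ[f/b](T)))))) → 6

== RESULT ==
a
1
1
1
2
2
3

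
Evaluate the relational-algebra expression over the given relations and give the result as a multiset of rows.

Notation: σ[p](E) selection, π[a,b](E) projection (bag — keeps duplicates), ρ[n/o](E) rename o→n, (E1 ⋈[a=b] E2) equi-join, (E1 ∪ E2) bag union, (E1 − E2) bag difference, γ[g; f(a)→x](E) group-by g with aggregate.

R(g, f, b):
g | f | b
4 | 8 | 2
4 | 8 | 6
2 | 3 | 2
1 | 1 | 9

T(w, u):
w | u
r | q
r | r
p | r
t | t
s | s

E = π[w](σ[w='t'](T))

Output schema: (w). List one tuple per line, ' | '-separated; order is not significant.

Stepwise |·|:
  T → 5
  σ[w='t'](T) → 1
  π[w](σ[w='t'](T)) → 1

== RESULT ==
w
t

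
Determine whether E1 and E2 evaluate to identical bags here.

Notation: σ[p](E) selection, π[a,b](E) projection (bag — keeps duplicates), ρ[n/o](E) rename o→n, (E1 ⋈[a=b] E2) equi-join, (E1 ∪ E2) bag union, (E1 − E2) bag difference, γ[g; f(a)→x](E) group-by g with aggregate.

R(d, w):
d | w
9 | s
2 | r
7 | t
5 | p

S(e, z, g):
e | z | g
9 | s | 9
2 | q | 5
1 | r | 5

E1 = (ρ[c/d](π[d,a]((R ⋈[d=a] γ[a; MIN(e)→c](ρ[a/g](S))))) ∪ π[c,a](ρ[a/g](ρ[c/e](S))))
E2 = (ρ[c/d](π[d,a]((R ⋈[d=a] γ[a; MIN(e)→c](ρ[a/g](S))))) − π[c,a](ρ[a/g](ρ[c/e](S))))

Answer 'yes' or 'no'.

E1 stepwise |·|:
  R → 4
  S → 3
  ρ[a/g](S) → 3
  γ[a; MIN(e)→c](ρ[a/g](S)) → 2
  (R ⋈[d=a] γ[a; MIN(e)→c](ρ[a/g](S))) → 2
  π[d,a]((R ⋈[d=a] γ[a; MIN(e)→c](ρ[a/g](S)))) → 2
  ρ[c/d](π[d,a]((R ⋈[d=a] γ[a; MIN(e)→c](ρ[a/g](S))))) → 2
  S → 3
  ρ[c/e](S) → 3
  ρ[a/g](ρ[c/e](S)) → 3
  π[c,a](ρ[a/g](ρ[c/e](S))) → 3
  (ρ[c/d](π[d,a]((R ⋈[d=a] γ[a; MIN(e)→c](ρ[a/g](S))))) ∪ π[c,a](ρ[a/g](ρ[c/e](S)))) → 5
E2 stepwise |·|:
  R → 4
  S → 3
  ρ[a/g](S) → 3
  γ[a; MIN(e)→c](ρ[a/g](S)) → 2
  (R ⋈[d=a] γ[a; MIN(e)→c](ρ[a/g](S))) → 2
  π[d,a]((R ⋈[d=a] γ[a; MIN(e)→c](ρ[a/g](S)))) → 2
  ρ[c/d](π[d,a]((R ⋈[d=a] γ[a; MIN(e)→c](ρ[a/g](S))))) → 2
  S → 3
  ρ[c/e](S) → 3
  ρ[a/g](ρ[c/e](S)) → 3
  π[c,a](ρ[a/g](ρ[c/e](S))) → 3
  (ρ[c/d](π[d,a]((R ⋈[d=a] γ[a; MIN(e)→c](ρ[a/g](S))))) − π[c,a](ρ[a/g](ρ[c/e](S)))) → 1

E1 result:
c | a
1 | 5
2 | 5
5 | 5
9 | 9
9 | 9
E2 result:
c | a
5 | 5
Witness: (9, 9) appears 2× in E1 but 0× in E2.

no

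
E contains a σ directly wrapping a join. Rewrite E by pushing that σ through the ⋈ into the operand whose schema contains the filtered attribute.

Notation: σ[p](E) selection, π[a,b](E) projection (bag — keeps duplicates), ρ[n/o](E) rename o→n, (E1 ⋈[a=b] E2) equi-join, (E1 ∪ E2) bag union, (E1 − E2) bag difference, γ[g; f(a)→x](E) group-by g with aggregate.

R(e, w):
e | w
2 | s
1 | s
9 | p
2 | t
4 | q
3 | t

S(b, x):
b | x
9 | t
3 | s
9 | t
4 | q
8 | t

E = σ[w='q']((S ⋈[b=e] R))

σ filters on w, owned by the right side.
E' = (S ⋈[b=e] σ[w='q'](R))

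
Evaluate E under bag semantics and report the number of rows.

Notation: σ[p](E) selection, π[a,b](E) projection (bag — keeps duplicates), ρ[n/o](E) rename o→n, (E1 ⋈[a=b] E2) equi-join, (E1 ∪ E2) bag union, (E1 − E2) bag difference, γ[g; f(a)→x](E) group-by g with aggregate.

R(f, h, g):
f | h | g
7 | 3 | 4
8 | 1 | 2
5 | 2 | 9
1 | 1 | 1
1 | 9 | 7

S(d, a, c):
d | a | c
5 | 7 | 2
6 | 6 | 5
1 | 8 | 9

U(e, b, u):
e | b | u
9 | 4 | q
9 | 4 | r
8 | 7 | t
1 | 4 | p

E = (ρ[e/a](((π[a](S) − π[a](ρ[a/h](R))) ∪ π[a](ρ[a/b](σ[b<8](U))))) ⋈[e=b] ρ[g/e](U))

Row counts bottom-up:
  S → 3
  π[a](S) → 3
  R → 5
  ρ[a/h](R) → 5
  π[a](ρ[a/h](R)) → 5
  (π[a](S) − π[a](ρ[a/h](R))) → 3
  U → 4
  σ[b<8](U) → 4
  ρ[a/b](σ[b<8](U)) → 4
  π[a](ρ[a/b](σ[b<8](U))) → 4
  ((π[a](S) − π[a](ρ[a/h](R))) ∪ π[a](ρ[a/b](σ[b<8](U)))) → 7
  ρ[e/a](((π[a](S) − π[a](ρ[a/h](R))) ∪ π[a](ρ[a/b](σ[b<8](U))))) → 7
  U → 4
  ρ[g/e](U) → 4
  (ρ[e/a](((π[a](S) − π[a](ρ[a/h](R))) ∪ π[a](ρ[a/b](σ[b<8](U))))) ⋈[e=b] ρ[g/e](U)) → 11

|E| = 11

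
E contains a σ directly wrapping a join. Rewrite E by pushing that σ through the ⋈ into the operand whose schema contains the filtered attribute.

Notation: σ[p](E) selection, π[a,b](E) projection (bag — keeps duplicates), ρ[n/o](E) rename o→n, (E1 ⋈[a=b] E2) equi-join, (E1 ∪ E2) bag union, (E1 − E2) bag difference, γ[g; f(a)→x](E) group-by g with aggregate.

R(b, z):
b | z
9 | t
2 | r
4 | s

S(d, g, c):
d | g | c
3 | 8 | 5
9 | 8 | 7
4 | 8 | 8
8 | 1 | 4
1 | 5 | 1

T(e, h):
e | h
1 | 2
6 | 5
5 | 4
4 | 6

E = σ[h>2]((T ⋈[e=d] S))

σ filters on h, owned by the left side.
E' = (σ[h>2](T) ⋈[e=d] S)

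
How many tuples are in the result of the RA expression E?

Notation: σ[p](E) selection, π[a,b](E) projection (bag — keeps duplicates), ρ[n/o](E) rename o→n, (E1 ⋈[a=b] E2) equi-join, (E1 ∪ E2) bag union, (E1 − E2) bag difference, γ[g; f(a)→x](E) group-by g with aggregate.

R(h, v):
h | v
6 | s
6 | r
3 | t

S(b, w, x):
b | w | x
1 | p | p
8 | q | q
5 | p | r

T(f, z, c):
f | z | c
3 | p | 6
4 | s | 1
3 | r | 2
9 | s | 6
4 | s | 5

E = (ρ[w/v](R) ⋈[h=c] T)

Stepwise |·|:
  R → 3
  ρ[w/v](R) → 3
  T → 5
  (ρ[w/v](R) ⋈[h=c] T) → 4

|E| = 4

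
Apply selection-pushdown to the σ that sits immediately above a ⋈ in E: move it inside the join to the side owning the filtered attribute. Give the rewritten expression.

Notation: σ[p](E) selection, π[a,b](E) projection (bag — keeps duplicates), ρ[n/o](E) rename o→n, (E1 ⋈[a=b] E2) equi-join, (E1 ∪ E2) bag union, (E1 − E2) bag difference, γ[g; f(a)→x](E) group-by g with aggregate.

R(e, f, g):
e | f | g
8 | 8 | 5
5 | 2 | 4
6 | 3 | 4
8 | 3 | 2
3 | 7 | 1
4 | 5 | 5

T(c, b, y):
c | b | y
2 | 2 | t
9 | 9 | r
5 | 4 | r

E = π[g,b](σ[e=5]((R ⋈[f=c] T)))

σ filters on e, owned by the left side.
E' = π[g,b]((σ[e=5](R) ⋈[f=c] T))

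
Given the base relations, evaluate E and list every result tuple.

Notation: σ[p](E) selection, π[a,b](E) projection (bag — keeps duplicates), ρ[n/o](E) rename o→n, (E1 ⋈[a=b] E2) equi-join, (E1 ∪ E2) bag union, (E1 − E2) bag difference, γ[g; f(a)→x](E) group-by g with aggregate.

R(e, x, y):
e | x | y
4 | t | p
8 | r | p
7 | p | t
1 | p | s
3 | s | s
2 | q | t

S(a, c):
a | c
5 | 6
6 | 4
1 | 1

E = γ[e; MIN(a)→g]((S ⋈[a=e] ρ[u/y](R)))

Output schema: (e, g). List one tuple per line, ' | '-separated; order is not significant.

Row counts bottom-up:
  S → 3
  R → 6
  ρ[u/y](R) → 6
  (S ⋈[a=e] ρ[u/y](R)) → 1
  γ[e; MIN(a)→g]((S ⋈[a=e] ρ[u/y](R))) → 1

== RESULT ==
e | g
1 | 1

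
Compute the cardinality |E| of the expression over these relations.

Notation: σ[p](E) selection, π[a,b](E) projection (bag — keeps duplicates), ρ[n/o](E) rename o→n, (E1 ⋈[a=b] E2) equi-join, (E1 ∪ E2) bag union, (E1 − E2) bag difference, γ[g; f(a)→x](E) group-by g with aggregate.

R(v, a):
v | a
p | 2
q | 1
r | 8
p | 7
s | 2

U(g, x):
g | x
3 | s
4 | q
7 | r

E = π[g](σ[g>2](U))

Subexpression sizes:
  U → 3
  σ[g>2](U) → 3
  π[g](σ[g>2](U)) → 3

|E| = 3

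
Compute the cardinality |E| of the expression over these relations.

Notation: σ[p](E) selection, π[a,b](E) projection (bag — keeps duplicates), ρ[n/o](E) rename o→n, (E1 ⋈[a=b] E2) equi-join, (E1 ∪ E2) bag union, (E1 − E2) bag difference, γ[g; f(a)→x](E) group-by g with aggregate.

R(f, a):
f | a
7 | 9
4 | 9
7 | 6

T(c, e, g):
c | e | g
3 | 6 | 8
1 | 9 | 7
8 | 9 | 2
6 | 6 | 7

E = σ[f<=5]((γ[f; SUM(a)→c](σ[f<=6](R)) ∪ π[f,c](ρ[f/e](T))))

Row counts bottom-up:
  R → 3
  σ[f<=6](R) → 1
  γ[f; SUM(a)→c](σ[f<=6](R)) → 1
  T → 4
  ρ[f/e](T) → 4
  π[f,c](ρ[f/e](T)) → 4
  (γ[f; SUM(a)→c](σ[f<=6](R)) ∪ π[f,c](ρ[f/e](T))) → 5
  σ[f<=5]((γ[f; SUM(a)→c](σ[f<=6](R)) ∪ π[f,c](ρ[f/e](T)))) → 1

|E| = 1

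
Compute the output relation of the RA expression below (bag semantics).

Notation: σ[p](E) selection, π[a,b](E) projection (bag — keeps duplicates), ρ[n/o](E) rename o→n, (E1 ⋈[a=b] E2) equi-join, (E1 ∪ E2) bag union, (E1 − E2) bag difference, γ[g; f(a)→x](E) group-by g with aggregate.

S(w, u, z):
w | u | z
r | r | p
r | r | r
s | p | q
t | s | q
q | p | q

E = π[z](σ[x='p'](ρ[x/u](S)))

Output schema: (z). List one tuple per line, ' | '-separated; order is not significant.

Subexpression sizes:
  S → 5
  ρ[x/u](S) → 5
  σ[x='p'](ρ[x/u](S)) → 2
  π[z](σ[x='p'](ρ[x/u](S))) → 2

== RESULT ==
z
q
q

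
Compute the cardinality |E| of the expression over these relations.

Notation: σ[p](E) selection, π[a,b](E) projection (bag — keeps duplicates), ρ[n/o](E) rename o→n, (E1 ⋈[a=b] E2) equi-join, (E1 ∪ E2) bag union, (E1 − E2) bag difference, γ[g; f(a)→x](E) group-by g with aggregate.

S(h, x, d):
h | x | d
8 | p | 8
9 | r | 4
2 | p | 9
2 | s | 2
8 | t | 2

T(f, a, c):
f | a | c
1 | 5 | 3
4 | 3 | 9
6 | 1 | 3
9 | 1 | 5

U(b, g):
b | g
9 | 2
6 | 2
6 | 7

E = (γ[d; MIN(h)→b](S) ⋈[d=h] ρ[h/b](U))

Subexpression sizes:
  S → 5
  γ[d; MIN(h)→b](S) → 4
  U → 3
  ρ[h/b](U) → 3
  (γ[d; MIN(h)→b](S) ⋈[d=h] ρ[h/b](U)) → 1

|E| = 1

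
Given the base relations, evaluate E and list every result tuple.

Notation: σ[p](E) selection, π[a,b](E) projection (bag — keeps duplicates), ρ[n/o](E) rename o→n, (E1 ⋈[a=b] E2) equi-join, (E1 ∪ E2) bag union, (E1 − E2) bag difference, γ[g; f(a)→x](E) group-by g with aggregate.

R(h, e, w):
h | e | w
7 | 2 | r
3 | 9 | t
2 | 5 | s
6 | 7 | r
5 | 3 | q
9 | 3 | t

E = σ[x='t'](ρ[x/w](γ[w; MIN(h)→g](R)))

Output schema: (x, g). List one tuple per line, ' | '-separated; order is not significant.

Stepwise |·|:
  R → 6
  γ[w; MIN(h)→g](R) → 4
  ρ[x/w](γ[w; MIN(h)→g](R)) → 4
  σ[x='t'](ρ[x/w](γ[w; MIN(h)→g](R))) → 1

== RESULT ==
x | g
t | 3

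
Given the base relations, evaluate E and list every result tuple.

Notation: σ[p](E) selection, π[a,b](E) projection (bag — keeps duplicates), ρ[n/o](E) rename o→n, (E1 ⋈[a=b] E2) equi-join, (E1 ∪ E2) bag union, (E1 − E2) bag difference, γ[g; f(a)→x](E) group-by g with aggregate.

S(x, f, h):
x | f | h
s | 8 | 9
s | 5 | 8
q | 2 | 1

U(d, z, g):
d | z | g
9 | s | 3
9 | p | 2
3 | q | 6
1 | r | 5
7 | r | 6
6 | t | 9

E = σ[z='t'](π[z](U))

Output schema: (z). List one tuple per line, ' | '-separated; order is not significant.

Stepwise |·|:
  U → 6
  π[z](U) → 6
  σ[z='t'](π[z](U)) → 1

== RESULT ==
z
t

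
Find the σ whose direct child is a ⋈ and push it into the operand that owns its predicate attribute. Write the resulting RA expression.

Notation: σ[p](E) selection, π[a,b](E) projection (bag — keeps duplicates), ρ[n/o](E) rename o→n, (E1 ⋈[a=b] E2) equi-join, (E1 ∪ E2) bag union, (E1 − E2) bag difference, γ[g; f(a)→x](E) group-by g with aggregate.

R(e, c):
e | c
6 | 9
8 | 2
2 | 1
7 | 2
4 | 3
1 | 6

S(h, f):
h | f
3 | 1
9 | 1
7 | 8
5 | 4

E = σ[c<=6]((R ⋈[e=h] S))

σ filters on c, owned by the left side.
E' = (σ[c<=6](R) ⋈[e=h] S)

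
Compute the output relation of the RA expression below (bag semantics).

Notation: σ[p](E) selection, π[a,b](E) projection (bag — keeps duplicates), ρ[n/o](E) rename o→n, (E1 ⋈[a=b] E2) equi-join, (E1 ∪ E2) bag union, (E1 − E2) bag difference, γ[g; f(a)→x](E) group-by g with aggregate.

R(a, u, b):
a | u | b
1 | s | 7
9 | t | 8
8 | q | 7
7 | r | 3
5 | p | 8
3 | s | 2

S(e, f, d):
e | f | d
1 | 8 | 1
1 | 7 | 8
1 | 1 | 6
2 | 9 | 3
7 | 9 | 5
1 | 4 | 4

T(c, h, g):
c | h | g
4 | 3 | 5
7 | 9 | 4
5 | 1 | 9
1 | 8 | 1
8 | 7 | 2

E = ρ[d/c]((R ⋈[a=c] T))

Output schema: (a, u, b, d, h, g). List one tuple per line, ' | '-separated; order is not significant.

Per-node cardinality:
  R → 6
  T → 5
  (R ⋈[a=c] T) → 4
  ρ[d/c]((R ⋈[a=c] T)) → 4

== RESULT ==
a | u | b | d | h | g
1 | s | 7 | 1 | 8 | 1
5 | p | 8 | 5 | 1 | 9
7 | r | 3 | 7 | 9 | 4
8 | q | 7 | 8 | 7 | 2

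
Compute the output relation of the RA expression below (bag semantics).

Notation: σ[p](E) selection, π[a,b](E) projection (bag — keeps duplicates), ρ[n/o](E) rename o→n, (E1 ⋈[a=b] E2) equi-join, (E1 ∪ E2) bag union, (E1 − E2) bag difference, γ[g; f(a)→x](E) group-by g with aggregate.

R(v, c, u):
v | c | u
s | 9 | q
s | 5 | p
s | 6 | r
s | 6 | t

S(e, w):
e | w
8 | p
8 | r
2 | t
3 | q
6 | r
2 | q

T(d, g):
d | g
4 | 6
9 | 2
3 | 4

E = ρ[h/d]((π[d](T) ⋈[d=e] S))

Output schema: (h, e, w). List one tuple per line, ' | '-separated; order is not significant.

Subexpression sizes:
  T → 3
  π[d](T) → 3
  S → 6
  (π[d](T) ⋈[d=e] S) → 1
  ρ[h/d]((π[d](T) ⋈[d=e] S)) → 1

== RESULT ==
h | e | w
3 | 3 | q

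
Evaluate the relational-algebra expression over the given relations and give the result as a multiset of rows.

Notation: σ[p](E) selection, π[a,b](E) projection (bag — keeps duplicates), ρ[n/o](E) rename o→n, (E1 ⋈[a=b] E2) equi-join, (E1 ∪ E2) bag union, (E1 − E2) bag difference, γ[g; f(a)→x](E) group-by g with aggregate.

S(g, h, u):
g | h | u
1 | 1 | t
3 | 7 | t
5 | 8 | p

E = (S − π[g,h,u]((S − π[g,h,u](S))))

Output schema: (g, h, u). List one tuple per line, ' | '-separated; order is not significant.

Subexpression sizes:
  S → 3
  S → 3
  S → 3
  π[g,h,u](S) → 3
  (S − π[g,h,u](S)) → 0
  π[g,h,u]((S − π[g,h,u](S))) → 0
  (S − π[g,h,u]((S − π[g,h,u](S)))) → 3

== RESULT ==
g | h | u
1 | 1 | t
3 | 7 | t
5 | 8 | p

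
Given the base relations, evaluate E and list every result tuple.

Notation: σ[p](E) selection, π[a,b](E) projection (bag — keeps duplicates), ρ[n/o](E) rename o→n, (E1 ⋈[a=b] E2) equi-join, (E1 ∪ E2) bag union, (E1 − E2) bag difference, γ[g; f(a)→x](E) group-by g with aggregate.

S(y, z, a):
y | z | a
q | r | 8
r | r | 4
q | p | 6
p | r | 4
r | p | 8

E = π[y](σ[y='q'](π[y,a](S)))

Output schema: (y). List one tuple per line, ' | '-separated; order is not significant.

Subexpression sizes:
  S → 5
  π[y,a](S) → 5
  σ[y='q'](π[y,a](S)) → 2
  π[y](σ[y='q'](π[y,a](S))) → 2

== RESULT ==
y
q
q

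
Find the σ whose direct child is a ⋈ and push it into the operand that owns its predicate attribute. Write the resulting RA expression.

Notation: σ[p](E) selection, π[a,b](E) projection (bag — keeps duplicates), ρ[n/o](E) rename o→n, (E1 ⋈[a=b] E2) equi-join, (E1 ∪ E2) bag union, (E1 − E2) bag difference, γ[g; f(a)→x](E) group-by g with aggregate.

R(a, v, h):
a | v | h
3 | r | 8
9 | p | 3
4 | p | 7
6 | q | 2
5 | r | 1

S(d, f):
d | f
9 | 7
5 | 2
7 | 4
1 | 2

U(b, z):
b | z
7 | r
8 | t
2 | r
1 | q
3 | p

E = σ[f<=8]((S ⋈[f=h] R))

σ filters on f, owned by the left side.
E' = (σ[f<=8](S) ⋈[f=h] R)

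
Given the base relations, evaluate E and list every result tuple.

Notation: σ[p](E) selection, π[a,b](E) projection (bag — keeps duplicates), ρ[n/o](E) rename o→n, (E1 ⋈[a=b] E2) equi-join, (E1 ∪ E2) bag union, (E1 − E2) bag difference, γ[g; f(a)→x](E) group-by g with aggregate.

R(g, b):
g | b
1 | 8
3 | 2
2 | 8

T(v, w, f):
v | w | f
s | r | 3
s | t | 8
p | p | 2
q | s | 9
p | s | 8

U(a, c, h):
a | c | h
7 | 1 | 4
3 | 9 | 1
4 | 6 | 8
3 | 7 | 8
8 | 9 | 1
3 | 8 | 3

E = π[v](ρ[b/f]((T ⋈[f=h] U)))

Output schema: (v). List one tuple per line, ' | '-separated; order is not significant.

Subexpression sizes:
  T → 5
  U → 6
  (T ⋈[f=h] U) → 5
  ρ[b/f]((T ⋈[f=h] U)) → 5
  π[v](ρ[b/f]((T ⋈[f=h] U))) → 5

== RESULT ==
v
p
p
s
s
s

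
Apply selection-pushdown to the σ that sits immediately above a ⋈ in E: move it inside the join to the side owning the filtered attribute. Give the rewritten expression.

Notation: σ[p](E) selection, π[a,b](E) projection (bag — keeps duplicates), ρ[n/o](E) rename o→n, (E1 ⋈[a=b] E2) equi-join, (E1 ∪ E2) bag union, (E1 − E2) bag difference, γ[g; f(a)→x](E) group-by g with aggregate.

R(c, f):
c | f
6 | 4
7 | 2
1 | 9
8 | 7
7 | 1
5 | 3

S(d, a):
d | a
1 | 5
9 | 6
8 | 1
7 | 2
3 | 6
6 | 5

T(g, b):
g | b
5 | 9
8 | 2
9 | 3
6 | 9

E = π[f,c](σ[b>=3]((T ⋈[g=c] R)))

σ filters on b, owned by the left side.
E' = π[f,c]((σ[b>=3](T) ⋈[g=c] R))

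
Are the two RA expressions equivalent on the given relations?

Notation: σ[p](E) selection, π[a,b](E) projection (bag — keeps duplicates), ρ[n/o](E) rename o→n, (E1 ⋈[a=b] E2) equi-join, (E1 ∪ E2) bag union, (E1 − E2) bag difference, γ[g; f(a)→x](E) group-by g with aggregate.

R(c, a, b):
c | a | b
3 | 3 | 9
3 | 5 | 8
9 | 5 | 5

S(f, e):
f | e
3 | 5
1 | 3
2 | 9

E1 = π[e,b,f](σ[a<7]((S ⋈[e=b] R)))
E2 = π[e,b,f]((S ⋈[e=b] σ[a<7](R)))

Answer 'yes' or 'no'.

E1 per-node cardinality:
  S → 3
  R → 3
  (S ⋈[e=b] R) → 2
  σ[a<7]((S ⋈[e=b] R)) → 2
  π[e,b,f](σ[a<7]((S ⋈[e=b] R))) → 2
E2 per-node cardinality:
  S → 3
  R → 3
  σ[a<7](R) → 3
  (S ⋈[e=b] σ[a<7](R)) → 2
  π[e,b,f]((S ⋈[e=b] σ[a<7](R))) → 2

E1 and E2 produce the same multiset:
e | b | f
5 | 5 | 3
9 | 9 | 2

yes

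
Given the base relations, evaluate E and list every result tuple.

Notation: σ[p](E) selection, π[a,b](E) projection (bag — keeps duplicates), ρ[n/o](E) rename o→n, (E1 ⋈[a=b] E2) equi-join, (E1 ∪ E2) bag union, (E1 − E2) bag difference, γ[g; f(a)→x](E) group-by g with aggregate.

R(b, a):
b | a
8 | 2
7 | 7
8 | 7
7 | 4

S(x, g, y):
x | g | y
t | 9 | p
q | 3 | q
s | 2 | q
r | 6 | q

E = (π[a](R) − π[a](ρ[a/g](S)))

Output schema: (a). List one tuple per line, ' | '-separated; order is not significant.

Per-node cardinality:
  R → 4
  π[a](R) → 4
  S → 4
  ρ[a/g](S) → 4
  π[a](ρ[a/g](S)) → 4
  (π[a](R) − π[a](ρ[a/g](S))) → 3

== RESULT ==
a
4
7
7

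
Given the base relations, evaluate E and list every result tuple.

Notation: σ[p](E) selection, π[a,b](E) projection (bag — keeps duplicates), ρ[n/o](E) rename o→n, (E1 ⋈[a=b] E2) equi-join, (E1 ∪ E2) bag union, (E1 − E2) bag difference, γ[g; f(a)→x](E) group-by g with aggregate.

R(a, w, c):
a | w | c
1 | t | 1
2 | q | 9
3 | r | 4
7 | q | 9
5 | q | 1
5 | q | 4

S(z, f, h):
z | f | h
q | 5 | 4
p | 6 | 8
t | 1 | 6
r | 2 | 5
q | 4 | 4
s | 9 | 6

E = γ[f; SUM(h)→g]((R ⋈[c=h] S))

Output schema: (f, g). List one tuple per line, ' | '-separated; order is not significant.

Row counts bottom-up:
  R → 6
  S → 6
  (R ⋈[c=h] S) → 4
  γ[f; SUM(h)→g]((R ⋈[c=h] S)) → 2

== RESULT ==
f | g
4 | 8
5 | 8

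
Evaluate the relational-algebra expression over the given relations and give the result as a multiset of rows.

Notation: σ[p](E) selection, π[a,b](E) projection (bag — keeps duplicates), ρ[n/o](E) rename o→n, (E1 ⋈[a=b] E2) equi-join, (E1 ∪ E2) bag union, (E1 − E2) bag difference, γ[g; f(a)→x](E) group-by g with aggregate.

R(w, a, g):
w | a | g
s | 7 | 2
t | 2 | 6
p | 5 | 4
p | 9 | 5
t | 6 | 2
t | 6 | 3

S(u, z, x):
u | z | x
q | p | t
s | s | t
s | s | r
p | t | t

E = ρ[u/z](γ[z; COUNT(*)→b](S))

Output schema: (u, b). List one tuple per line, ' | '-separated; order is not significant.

Row counts bottom-up:
  S → 4
  γ[z; COUNT(*)→b](S) → 3
  ρ[u/z](γ[z; COUNT(*)→b](S)) → 3

== RESULT ==
u | b
p | 1
s | 2
t | 1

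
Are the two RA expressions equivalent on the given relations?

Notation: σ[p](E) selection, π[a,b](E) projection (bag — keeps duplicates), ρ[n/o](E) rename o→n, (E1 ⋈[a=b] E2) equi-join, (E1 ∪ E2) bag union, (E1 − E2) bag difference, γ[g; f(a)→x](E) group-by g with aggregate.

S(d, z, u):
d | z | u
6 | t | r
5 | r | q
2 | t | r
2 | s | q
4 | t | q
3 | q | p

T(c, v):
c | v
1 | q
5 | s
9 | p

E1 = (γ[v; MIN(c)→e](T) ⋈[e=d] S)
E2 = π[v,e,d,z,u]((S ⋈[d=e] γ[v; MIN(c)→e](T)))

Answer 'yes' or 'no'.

E1 stepwise |·|:
  T → 3
  γ[v; MIN(c)→e](T) → 3
  S → 6
  (γ[v; MIN(c)→e](T) ⋈[e=d] S) → 1
E2 stepwise |·|:
  S → 6
  T → 3
  γ[v; MIN(c)→e](T) → 3
  (S ⋈[d=e] γ[v; MIN(c)→e](T)) → 1
  π[v,e,d,z,u]((S ⋈[d=e] γ[v; MIN(c)→e](T))) → 1

E1 and E2 produce the same multiset:
v | e | d | z | u
s | 5 | 5 | r | q

yes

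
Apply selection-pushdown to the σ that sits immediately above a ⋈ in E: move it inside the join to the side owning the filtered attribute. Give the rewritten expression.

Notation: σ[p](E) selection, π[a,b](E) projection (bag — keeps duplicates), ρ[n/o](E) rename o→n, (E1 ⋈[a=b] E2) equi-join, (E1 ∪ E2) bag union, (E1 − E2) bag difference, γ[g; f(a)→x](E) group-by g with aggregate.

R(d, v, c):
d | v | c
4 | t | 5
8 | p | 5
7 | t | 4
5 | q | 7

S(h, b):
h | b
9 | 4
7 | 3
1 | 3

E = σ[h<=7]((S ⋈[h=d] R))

σ filters on h, owned by the left side.
E' = (σ[h<=7](S) ⋈[h=d] R)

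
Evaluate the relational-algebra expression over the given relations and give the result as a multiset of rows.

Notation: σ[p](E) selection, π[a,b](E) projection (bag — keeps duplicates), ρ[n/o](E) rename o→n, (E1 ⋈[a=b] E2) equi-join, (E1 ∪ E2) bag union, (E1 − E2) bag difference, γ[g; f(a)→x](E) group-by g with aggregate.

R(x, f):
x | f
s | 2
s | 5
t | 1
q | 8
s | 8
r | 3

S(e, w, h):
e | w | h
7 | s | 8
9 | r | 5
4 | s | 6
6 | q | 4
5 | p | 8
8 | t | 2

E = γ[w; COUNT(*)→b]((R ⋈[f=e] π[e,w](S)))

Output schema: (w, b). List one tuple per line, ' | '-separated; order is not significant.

Row counts bottom-up:
  R → 6
  S → 6
  π[e,w](S) → 6
  (R ⋈[f=e] π[e,w](S)) → 3
  γ[w; COUNT(*)→b]((R ⋈[f=e] π[e,w](S))) → 2

== RESULT ==
w | b
p | 1
t | 2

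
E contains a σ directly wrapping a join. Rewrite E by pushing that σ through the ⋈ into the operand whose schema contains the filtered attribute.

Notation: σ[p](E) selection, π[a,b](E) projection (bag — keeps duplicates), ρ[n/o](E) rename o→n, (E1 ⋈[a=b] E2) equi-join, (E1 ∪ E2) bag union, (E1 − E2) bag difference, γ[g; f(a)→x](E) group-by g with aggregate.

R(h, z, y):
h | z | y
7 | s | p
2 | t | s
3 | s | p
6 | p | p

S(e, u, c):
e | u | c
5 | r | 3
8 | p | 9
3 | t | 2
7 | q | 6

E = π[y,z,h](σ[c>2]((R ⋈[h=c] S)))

σ filters on c, owned by the right side.
E' = π[y,z,h]((R ⋈[h=c] σ[c>2](S)))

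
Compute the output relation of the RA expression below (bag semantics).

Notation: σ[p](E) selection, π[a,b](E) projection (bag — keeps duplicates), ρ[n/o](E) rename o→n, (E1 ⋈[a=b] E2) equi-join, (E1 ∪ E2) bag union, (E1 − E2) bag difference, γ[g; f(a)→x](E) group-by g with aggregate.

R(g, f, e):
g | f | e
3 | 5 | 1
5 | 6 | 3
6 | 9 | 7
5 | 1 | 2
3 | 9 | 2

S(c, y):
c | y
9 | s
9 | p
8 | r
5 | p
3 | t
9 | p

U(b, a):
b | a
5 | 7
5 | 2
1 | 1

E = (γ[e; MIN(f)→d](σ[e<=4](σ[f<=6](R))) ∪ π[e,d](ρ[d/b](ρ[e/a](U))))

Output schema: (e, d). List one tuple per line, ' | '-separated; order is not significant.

Per-node cardinality:
  R → 5
  σ[f<=6](R) → 3
  σ[e<=4](σ[f<=6](R)) → 3
  γ[e; MIN(f)→d](σ[e<=4](σ[f<=6](R))) → 3
  U → 3
  ρ[e/a](U) → 3
  ρ[d/b](ρ[e/a](U)) → 3
  π[e,d](ρ[d/b](ρ[e/a](U))) → 3
  (γ[e; MIN(f)→d](σ[e<=4](σ[f<=6](R))) ∪ π[e,d](ρ[d/b](ρ[e/a](U)))) → 6

== RESULT ==
e | d
1 | 1
1 | 5
2 | 1
2 | 5
3 | 6
7 | 5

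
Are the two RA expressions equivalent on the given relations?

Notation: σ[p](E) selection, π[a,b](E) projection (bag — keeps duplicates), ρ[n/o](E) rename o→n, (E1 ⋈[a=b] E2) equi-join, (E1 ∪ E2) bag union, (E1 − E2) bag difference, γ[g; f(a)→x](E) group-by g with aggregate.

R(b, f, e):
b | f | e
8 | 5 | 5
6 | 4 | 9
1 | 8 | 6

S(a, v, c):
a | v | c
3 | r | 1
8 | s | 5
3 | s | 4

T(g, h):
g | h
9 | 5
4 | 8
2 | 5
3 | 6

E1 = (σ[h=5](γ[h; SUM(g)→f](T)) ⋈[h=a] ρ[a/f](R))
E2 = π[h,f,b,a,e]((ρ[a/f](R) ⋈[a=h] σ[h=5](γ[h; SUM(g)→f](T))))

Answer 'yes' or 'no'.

E1 subexpression sizes:
  T → 4
  γ[h; SUM(g)→f](T) → 3
  σ[h=5](γ[h; SUM(g)→f](T)) → 1
  R → 3
  ρ[a/f](R) → 3
  (σ[h=5](γ[h; SUM(g)→f](T)) ⋈[h=a] ρ[a/f](R)) → 1
E2 subexpression sizes:
  R → 3
  ρ[a/f](R) → 3
  T → 4
  γ[h; SUM(g)→f](T) → 3
  σ[h=5](γ[h; SUM(g)→f](T)) → 1
  (ρ[a/f](R) ⋈[a=h] σ[h=5](γ[h; SUM(g)→f](T))) → 1
  π[h,f,b,a,e]((ρ[a/f](R) ⋈[a=h] σ[h=5](γ[h; SUM(g)→f](T)))) → 1

E1 and E2 produce the same multiset:
h | f | b | a | e
5 | 11 | 8 | 5 | 5

yes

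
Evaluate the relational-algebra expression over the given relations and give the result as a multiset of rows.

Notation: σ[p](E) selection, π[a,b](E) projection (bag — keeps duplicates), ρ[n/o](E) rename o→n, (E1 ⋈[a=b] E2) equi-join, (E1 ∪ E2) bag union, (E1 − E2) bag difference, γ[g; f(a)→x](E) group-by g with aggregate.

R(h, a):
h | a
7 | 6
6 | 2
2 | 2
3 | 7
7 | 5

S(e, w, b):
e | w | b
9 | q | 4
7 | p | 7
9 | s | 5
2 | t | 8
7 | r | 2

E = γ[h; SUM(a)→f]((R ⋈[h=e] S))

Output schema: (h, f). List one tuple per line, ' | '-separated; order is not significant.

Per-node cardinality:
  R → 5
  S → 5
  (R ⋈[h=e] S) → 5
  γ[h; SUM(a)→f]((R ⋈[h=e] S)) → 2

== RESULT ==
h | f
2 | 2
7 | 22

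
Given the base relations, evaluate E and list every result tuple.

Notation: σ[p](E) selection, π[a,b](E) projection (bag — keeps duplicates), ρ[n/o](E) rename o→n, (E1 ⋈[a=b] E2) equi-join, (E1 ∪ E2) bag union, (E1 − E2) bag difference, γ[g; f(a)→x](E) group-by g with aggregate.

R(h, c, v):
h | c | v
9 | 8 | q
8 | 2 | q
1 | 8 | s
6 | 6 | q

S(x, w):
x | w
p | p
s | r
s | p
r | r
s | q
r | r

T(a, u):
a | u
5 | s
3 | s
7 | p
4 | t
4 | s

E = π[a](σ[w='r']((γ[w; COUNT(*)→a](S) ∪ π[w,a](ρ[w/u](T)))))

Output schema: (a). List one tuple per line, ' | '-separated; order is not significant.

Per-node cardinality:
  S → 6
  γ[w; COUNT(*)→a](S) → 3
  T → 5
  ρ[w/u](T) → 5
  π[w,a](ρ[w/u](T)) → 5
  (γ[w; COUNT(*)→a](S) ∪ π[w,a](ρ[w/u](T))) → 8
  σ[w='r']((γ[w; COUNT(*)→a](S) ∪ π[w,a](ρ[w/u](T)))) → 1
  π[a](σ[w='r']((γ[w; COUNT(*)→a](S) ∪ π[w,a](ρ[w/u](T))))) → 1

== RESULT ==
a
3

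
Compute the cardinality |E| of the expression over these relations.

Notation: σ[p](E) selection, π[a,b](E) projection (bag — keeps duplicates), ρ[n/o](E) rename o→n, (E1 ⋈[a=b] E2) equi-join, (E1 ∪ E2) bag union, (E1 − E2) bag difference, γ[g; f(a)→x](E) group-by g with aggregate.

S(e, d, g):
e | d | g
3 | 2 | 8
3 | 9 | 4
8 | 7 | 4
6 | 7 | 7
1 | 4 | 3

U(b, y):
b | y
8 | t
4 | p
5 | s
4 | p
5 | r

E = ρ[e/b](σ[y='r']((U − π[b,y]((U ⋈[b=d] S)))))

Stepwise |·|:
  U → 5
  U → 5
  S → 5
  (U ⋈[b=d] S) → 2
  π[b,y]((U ⋈[b=d] S)) → 2
  (U − π[b,y]((U ⋈[b=d] S))) → 3
  σ[y='r']((U − π[b,y]((U ⋈[b=d] S)))) → 1
  ρ[e/b](σ[y='r']((U − π[b,y]((U ⋈[b=d] S))))) → 1

|E| = 1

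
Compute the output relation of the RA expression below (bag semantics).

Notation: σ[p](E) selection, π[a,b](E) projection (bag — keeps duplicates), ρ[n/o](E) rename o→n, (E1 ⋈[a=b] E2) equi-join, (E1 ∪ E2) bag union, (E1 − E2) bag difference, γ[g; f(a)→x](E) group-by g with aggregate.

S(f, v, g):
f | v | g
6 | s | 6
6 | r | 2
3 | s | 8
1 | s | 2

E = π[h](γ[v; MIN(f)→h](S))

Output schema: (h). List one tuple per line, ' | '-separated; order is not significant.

Row counts bottom-up:
  S → 4
  γ[v; MIN(f)→h](S) → 2
  π[h](γ[v; MIN(f)→h](S)) → 2

== RESULT ==
h
1
6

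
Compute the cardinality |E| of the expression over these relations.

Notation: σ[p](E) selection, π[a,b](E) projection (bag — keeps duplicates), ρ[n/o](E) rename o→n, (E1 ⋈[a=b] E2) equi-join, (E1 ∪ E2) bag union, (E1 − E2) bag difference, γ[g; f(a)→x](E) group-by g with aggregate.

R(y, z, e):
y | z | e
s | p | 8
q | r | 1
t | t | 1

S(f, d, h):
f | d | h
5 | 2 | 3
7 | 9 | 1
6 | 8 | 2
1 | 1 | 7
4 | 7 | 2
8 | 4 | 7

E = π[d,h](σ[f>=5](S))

Subexpression sizes:
  S → 6
  σ[f>=5](S) → 4
  π[d,h](σ[f>=5](S)) → 4

|E| = 4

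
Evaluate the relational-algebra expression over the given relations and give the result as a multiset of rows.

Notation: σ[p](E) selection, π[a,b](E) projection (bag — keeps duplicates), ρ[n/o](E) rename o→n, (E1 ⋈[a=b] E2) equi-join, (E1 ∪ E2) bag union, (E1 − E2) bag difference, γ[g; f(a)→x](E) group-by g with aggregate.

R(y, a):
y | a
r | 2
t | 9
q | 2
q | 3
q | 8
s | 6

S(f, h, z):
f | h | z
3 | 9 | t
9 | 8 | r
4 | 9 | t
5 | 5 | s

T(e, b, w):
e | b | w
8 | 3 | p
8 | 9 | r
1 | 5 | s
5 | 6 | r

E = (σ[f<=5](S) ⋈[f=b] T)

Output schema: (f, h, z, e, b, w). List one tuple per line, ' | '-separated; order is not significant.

Row counts bottom-up:
  S → 4
  σ[f<=5](S) → 3
  T → 4
  (σ[f<=5](S) ⋈[f=b] T) → 2

== RESULT ==
f | h | z | e | b | w
3 | 9 | t | 8 | 3 | p
5 | 5 | s | 1 | 5 | s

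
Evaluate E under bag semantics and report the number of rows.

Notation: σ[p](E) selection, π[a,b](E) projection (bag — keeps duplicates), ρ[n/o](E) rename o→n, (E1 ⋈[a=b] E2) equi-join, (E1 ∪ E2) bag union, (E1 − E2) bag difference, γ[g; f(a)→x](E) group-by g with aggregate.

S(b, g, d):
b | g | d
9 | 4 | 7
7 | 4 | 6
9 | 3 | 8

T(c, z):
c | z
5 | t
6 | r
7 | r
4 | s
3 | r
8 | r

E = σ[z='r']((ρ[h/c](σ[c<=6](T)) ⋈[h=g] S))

Row counts bottom-up:
  T → 6
  σ[c<=6](T) → 4
  ρ[h/c](σ[c<=6](T)) → 4
  S → 3
  (ρ[h/c](σ[c<=6](T)) ⋈[h=g] S) → 3
  σ[z='r']((ρ[h/c](σ[c<=6](T)) ⋈[h=g] S)) → 1

|E| = 1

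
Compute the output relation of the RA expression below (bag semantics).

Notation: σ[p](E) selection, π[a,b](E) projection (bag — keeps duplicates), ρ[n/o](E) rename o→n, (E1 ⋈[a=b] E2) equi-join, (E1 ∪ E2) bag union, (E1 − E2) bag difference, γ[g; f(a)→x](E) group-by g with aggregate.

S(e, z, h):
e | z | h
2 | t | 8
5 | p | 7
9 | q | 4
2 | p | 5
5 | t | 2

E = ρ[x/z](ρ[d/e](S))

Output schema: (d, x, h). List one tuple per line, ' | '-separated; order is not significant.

Stepwise |·|:
  S → 5
  ρ[d/e](S) → 5
  ρ[x/z](ρ[d/e](S)) → 5

== RESULT ==
d | x | h
2 | p | 5
2 | t | 8
5 | p | 7
5 | t | 2
9 | q | 4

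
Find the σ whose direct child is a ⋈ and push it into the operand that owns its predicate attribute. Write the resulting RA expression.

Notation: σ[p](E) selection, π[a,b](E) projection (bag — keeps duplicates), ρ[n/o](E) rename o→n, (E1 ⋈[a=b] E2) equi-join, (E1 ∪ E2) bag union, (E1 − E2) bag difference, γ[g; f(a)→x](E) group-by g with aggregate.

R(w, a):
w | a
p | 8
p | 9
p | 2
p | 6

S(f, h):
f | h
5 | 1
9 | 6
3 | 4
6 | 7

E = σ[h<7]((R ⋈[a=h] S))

σ filters on h, owned by the right side.
E' = (R ⋈[a=h] σ[h<7](S))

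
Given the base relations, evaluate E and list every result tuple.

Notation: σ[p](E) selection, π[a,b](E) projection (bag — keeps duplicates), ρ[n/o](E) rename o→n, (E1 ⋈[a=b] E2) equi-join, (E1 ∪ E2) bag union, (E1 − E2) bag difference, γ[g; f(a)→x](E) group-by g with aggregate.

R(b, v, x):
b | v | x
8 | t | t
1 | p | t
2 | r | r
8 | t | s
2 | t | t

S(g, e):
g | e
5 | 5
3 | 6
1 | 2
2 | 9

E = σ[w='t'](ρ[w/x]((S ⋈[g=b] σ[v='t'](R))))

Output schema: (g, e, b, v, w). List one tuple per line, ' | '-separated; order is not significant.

Stepwise |·|:
  S → 4
  R → 5
  σ[v='t'](R) → 3
  (S ⋈[g=b] σ[v='t'](R)) → 1
  ρ[w/x]((S ⋈[g=b] σ[v='t'](R))) → 1
  σ[w='t'](ρ[w/x]((S ⋈[g=b] σ[v='t'](R)))) → 1

== RESULT ==
g | e | b | v | w
2 | 9 | 2 | t | t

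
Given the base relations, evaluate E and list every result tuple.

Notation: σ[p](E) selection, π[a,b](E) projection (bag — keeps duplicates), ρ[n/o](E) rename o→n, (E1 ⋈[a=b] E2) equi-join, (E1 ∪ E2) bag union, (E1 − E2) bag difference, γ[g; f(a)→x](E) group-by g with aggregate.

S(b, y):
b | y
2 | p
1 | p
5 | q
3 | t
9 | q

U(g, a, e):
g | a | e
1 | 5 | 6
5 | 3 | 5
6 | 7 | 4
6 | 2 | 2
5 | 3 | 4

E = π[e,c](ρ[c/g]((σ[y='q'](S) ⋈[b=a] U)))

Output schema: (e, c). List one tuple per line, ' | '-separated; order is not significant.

Stepwise |·|:
  S → 5
  σ[y='q'](S) → 2
  U → 5
  (σ[y='q'](S) ⋈[b=a] U) → 1
  ρ[c/g]((σ[y='q'](S) ⋈[b=a] U)) → 1
  π[e,c](ρ[c/g]((σ[y='q'](S) ⋈[b=a] U))) → 1

== RESULT ==
e | c
6 | 1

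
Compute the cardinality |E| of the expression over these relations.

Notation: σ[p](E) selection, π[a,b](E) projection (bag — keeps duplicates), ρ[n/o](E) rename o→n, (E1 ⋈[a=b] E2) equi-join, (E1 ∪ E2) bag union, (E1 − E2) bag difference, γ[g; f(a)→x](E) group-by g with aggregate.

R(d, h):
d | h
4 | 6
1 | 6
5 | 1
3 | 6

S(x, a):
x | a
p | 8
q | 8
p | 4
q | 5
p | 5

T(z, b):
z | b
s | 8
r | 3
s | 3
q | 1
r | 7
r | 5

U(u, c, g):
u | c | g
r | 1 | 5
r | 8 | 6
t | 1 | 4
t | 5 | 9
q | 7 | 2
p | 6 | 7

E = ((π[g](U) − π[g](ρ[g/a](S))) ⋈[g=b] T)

Subexpression sizes:
  U → 6
  π[g](U) → 6
  S → 5
  ρ[g/a](S) → 5
  π[g](ρ[g/a](S)) → 5
  (π[g](U) − π[g](ρ[g/a](S))) → 4
  T → 6
  ((π[g](U) − π[g](ρ[g/a](S))) ⋈[g=b] T) → 1

|E| = 1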